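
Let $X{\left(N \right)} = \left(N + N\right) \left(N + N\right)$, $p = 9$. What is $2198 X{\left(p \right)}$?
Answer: $712152$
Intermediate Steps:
$X{\left(N \right)} = 4 N^{2}$ ($X{\left(N \right)} = 2 N 2 N = 4 N^{2}$)
$2198 X{\left(p \right)} = 2198 \cdot 4 \cdot 9^{2} = 2198 \cdot 4 \cdot 81 = 2198 \cdot 324 = 712152$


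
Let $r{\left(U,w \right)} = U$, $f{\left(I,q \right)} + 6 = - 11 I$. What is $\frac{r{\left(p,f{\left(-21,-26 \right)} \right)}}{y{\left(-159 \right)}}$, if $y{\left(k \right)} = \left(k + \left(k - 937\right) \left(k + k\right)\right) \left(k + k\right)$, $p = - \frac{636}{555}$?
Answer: $\frac{2}{193344795} \approx 1.0344 \cdot 10^{-8}$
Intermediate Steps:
$p = - \frac{212}{185}$ ($p = \left(-636\right) \frac{1}{555} = - \frac{212}{185} \approx -1.1459$)
$f{\left(I,q \right)} = -6 - 11 I$
$y{\left(k \right)} = 2 k \left(k + 2 k \left(-937 + k\right)\right)$ ($y{\left(k \right)} = \left(k + \left(-937 + k\right) 2 k\right) 2 k = \left(k + 2 k \left(-937 + k\right)\right) 2 k = 2 k \left(k + 2 k \left(-937 + k\right)\right)$)
$\frac{r{\left(p,f{\left(-21,-26 \right)} \right)}}{y{\left(-159 \right)}} = - \frac{212}{185 \left(-159\right)^{2} \left(-3746 + 4 \left(-159\right)\right)} = - \frac{212}{185 \cdot 25281 \left(-3746 - 636\right)} = - \frac{212}{185 \cdot 25281 \left(-4382\right)} = - \frac{212}{185 \left(-110781342\right)} = \left(- \frac{212}{185}\right) \left(- \frac{1}{110781342}\right) = \frac{2}{193344795}$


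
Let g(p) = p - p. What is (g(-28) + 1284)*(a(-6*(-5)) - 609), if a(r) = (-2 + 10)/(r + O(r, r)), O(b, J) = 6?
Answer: -2345012/3 ≈ -7.8167e+5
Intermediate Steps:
a(r) = 8/(6 + r) (a(r) = (-2 + 10)/(r + 6) = 8/(6 + r))
g(p) = 0
(g(-28) + 1284)*(a(-6*(-5)) - 609) = (0 + 1284)*(8/(6 - 6*(-5)) - 609) = 1284*(8/(6 + 30) - 609) = 1284*(8/36 - 609) = 1284*(8*(1/36) - 609) = 1284*(2/9 - 609) = 1284*(-5479/9) = -2345012/3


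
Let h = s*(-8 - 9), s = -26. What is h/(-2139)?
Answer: -442/2139 ≈ -0.20664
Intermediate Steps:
h = 442 (h = -26*(-8 - 9) = -26*(-17) = 442)
h/(-2139) = 442/(-2139) = 442*(-1/2139) = -442/2139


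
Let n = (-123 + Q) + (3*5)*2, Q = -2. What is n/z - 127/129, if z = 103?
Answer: -25336/13287 ≈ -1.9068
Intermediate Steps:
n = -95 (n = (-123 - 2) + (3*5)*2 = -125 + 15*2 = -125 + 30 = -95)
n/z - 127/129 = -95/103 - 127/129 = -25336/13287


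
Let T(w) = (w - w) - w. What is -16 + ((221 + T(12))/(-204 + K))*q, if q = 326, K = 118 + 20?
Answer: -3145/3 ≈ -1048.3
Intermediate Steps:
T(w) = -w (T(w) = 0 - w = -w)
K = 138
-16 + ((221 + T(12))/(-204 + K))*q = -16 + ((221 - 1*12)/(-204 + 138))*326 = -16 + ((221 - 12)/(-66))*326 = -16 + (209*(-1/66))*326 = -16 - 19/6*326 = -16 - 3097/3 = -3145/3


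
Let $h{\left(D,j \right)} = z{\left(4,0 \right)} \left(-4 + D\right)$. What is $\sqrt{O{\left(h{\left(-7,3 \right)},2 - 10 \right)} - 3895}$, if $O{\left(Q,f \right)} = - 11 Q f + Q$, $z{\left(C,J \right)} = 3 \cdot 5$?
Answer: $2 i \sqrt{4645} \approx 136.31 i$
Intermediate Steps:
$z{\left(C,J \right)} = 15$
$h{\left(D,j \right)} = -60 + 15 D$ ($h{\left(D,j \right)} = 15 \left(-4 + D\right) = -60 + 15 D$)
$O{\left(Q,f \right)} = Q - 11 Q f$ ($O{\left(Q,f \right)} = - 11 Q f + Q = Q - 11 Q f$)
$\sqrt{O{\left(h{\left(-7,3 \right)},2 - 10 \right)} - 3895} = \sqrt{\left(-60 + 15 \left(-7\right)\right) \left(1 - 11 \left(2 - 10\right)\right) - 3895} = \sqrt{\left(-60 - 105\right) \left(1 - 11 \left(2 - 10\right)\right) - 3895} = \sqrt{- 165 \left(1 - -88\right) - 3895} = \sqrt{- 165 \left(1 + 88\right) - 3895} = \sqrt{\left(-165\right) 89 - 3895} = \sqrt{-14685 - 3895} = \sqrt{-18580} = 2 i \sqrt{4645}$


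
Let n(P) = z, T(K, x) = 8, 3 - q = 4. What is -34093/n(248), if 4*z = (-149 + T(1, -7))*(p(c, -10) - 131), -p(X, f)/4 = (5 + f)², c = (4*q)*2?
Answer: -136372/32571 ≈ -4.1869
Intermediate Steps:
q = -1 (q = 3 - 1*4 = 3 - 4 = -1)
c = -8 (c = (4*(-1))*2 = -4*2 = -8)
p(X, f) = -4*(5 + f)²
z = 32571/4 (z = ((-149 + 8)*(-4*(5 - 10)² - 131))/4 = (-141*(-4*(-5)² - 131))/4 = (-141*(-4*25 - 131))/4 = (-141*(-100 - 131))/4 = (-141*(-231))/4 = (¼)*32571 = 32571/4 ≈ 8142.8)
n(P) = 32571/4
-34093/n(248) = -34093/32571/4 = -34093*4/32571 = -136372/32571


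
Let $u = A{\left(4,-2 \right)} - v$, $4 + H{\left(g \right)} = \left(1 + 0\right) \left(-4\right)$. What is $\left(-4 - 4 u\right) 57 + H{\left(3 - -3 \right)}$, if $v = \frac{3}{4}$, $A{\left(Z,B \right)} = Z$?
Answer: $-977$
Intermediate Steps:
$H{\left(g \right)} = -8$ ($H{\left(g \right)} = -4 + \left(1 + 0\right) \left(-4\right) = -4 + 1 \left(-4\right) = -4 - 4 = -8$)
$v = \frac{3}{4}$ ($v = 3 \cdot \frac{1}{4} = \frac{3}{4} \approx 0.75$)
$u = \frac{13}{4}$ ($u = 4 - \frac{3}{4} = \frac{13}{4} \approx 3.25$)
$\left(-4 - 4 u\right) 57 + H{\left(3 - -3 \right)} = \left(-4 - 13\right) 57 - 8 = \left(-17\right) 57 - 8 = -969 - 8 = -977$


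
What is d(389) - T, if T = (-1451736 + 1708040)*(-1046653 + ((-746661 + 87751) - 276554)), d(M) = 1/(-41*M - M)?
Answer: 8300104535349983/16338 ≈ 5.0802e+11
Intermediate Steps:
d(M) = -1/(42*M) (d(M) = 1/(-42*M) = -1/(42*M))
T = -508024515568 (T = 256304*(-1046653 + (-658910 - 276554)) = 256304*(-1046653 - 935464) = 256304*(-1982117) = -508024515568)
d(389) - T = -1/42/389 - 1*(-508024515568) = -1/42*1/389 + 508024515568 = -1/16338 + 508024515568 = 8300104535349983/16338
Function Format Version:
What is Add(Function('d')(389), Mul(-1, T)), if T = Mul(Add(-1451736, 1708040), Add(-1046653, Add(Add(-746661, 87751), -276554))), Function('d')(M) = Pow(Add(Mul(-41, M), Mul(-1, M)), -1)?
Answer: Rational(8300104535349983, 16338) ≈ 5.0802e+11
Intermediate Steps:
Function('d')(M) = Mul(Rational(-1, 42), Pow(M, -1)) (Function('d')(M) = Pow(Mul(-42, M), -1) = Mul(Rational(-1, 42), Pow(M, -1)))
T = -508024515568 (T = Mul(256304, Add(-1046653, Add(-658910, -276554))) = Mul(256304, Add(-1046653, -935464)) = Mul(256304, -1982117) = -508024515568)
Add(Function('d')(389), Mul(-1, T)) = Add(Mul(Rational(-1, 42), Pow(389, -1)), Mul(-1, -508024515568)) = Add(Mul(Rational(-1, 42), Rational(1, 389)), 508024515568) = Add(Rational(-1, 16338), 508024515568) = Rational(8300104535349983, 16338)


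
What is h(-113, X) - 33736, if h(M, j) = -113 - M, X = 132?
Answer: -33736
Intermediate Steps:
h(-113, X) - 33736 = (-113 - 1*(-113)) - 33736 = (-113 + 113) - 33736 = 0 - 33736 = -33736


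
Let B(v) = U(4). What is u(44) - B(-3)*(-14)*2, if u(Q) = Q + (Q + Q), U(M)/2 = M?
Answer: 356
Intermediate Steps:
U(M) = 2*M
B(v) = 8 (B(v) = 2*4 = 8)
u(Q) = 3*Q (u(Q) = Q + 2*Q = 3*Q)
u(44) - B(-3)*(-14)*2 = 3*44 - 8*(-14)*2 = 132 - (-112)*2 = 132 - 1*(-224) = 132 + 224 = 356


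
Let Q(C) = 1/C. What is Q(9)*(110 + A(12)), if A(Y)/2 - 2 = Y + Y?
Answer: 18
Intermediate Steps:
A(Y) = 4 + 4*Y (A(Y) = 4 + 2*(Y + Y) = 4 + 2*(2*Y) = 4 + 4*Y)
Q(9)*(110 + A(12)) = (110 + (4 + 4*12))/9 = (110 + (4 + 48))/9 = (110 + 52)/9 = (1/9)*162 = 18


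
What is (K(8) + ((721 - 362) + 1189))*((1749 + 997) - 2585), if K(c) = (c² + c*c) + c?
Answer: 271124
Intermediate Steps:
K(c) = c + 2*c² (K(c) = (c² + c²) + c = 2*c² + c = c + 2*c²)
(K(8) + ((721 - 362) + 1189))*((1749 + 997) - 2585) = (8*(1 + 2*8) + ((721 - 362) + 1189))*((1749 + 997) - 2585) = (8*(1 + 16) + (359 + 1189))*(2746 - 2585) = (8*17 + 1548)*161 = (136 + 1548)*161 = 1684*161 = 271124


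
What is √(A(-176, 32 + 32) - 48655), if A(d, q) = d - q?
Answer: I*√48895 ≈ 221.12*I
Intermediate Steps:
√(A(-176, 32 + 32) - 48655) = √((-176 - (32 + 32)) - 48655) = √((-176 - 1*64) - 48655) = √((-176 - 64) - 48655) = √(-240 - 48655) = √(-48895) = I*√48895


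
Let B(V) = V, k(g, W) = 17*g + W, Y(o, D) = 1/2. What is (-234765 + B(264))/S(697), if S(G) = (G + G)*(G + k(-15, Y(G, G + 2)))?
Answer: -78167/205615 ≈ -0.38016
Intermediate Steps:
Y(o, D) = ½
k(g, W) = W + 17*g
S(G) = 2*G*(-509/2 + G) (S(G) = (G + G)*(G + (½ + 17*(-15))) = (2*G)*(G + (½ - 255)) = (2*G)*(G - 509/2) = (2*G)*(-509/2 + G) = 2*G*(-509/2 + G))
(-234765 + B(264))/S(697) = (-234765 + 264)/((697*(-509 + 2*697))) = -234501*1/(697*(-509 + 1394)) = -234501/(697*885) = -234501/616845 = -234501*1/616845 = -78167/205615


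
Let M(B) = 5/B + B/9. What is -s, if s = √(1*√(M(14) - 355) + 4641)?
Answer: -√(8186724 + 42*I*√622846)/42 ≈ -68.125 - 0.13791*I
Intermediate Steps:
M(B) = 5/B + B/9 (M(B) = 5/B + B*(⅑) = 5/B + B/9)
s = √(4641 + I*√622846/42) (s = √(1*√((5/14 + (⅑)*14) - 355) + 4641) = √(1*√((5*(1/14) + 14/9) - 355) + 4641) = √(1*√((5/14 + 14/9) - 355) + 4641) = √(1*√(241/126 - 355) + 4641) = √(1*√(-44489/126) + 4641) = √(1*(I*√622846/42) + 4641) = √(I*√622846/42 + 4641) = √(4641 + I*√622846/42) ≈ 68.125 + 0.1379*I)
-s = -√(8186724 + 42*I*√622846)/42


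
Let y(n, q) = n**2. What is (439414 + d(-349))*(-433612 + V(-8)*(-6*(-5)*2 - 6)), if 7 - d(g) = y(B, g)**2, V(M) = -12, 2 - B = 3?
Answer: -190822529200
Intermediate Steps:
B = -1 (B = 2 - 1*3 = 2 - 3 = -1)
d(g) = 6 (d(g) = 7 - ((-1)**2)**2 = 7 - 1*1**2 = 7 - 1*1 = 7 - 1 = 6)
(439414 + d(-349))*(-433612 + V(-8)*(-6*(-5)*2 - 6)) = (439414 + 6)*(-433612 - 12*(-6*(-5)*2 - 6)) = 439420*(-433612 - 12*(30*2 - 6)) = 439420*(-433612 - 12*(60 - 6)) = 439420*(-433612 - 12*54) = 439420*(-433612 - 648) = 439420*(-434260) = -190822529200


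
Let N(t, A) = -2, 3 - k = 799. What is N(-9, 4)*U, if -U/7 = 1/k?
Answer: -7/398 ≈ -0.017588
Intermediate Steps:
k = -796 (k = 3 - 1*799 = 3 - 799 = -796)
U = 7/796 (U = -7/(-796) = -7*(-1/796) = 7/796 ≈ 0.0087940)
N(-9, 4)*U = -2*7/796 = -7/398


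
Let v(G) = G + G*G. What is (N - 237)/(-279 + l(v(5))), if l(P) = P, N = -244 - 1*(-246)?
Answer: 235/249 ≈ 0.94378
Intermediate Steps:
N = 2 (N = -244 + 246 = 2)
v(G) = G + G²
(N - 237)/(-279 + l(v(5))) = (2 - 237)/(-279 + 5*(1 + 5)) = -235/(-279 + 5*6) = -235/(-279 + 30) = -235/(-249) = -235*(-1/249) = 235/249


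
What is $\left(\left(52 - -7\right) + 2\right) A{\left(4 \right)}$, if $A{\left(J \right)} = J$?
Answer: $244$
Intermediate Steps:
$\left(\left(52 - -7\right) + 2\right) A{\left(4 \right)} = \left(\left(52 - -7\right) + 2\right) 4 = \left(\left(52 + 7\right) + 2\right) 4 = \left(59 + 2\right) 4 = 61 \cdot 4 = 244$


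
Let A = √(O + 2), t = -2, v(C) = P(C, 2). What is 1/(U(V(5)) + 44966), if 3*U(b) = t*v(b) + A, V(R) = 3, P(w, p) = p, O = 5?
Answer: 134894/6065463743 - √7/6065463743 ≈ 2.2239e-5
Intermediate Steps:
v(C) = 2
A = √7 (A = √(5 + 2) = √7 ≈ 2.6458)
U(b) = -4/3 + √7/3 (U(b) = (-2*2 + √7)/3 = (-4 + √7)/3 = -4/3 + √7/3)
1/(U(V(5)) + 44966) = 1/((-4/3 + √7/3) + 44966) = 1/(134894/3 + √7/3)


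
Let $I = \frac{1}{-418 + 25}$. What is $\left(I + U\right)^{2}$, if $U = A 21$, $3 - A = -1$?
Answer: $\frac{1089726121}{154449} \approx 7055.6$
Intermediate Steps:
$A = 4$ ($A = 3 - -1 = 3 + 1 = 4$)
$I = - \frac{1}{393}$ ($I = \frac{1}{-393} = - \frac{1}{393} \approx -0.0025445$)
$U = 84$ ($U = 4 \cdot 21 = 84$)
$\left(I + U\right)^{2} = \left(- \frac{1}{393} + 84\right)^{2} = \left(\frac{33011}{393}\right)^{2} = \frac{1089726121}{154449}$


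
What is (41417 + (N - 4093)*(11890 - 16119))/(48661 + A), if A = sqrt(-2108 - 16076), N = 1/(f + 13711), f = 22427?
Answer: 30511425003522283/85571571512490 - 627020098303*I*sqrt(4546)/42785785756245 ≈ 356.56 - 0.98809*I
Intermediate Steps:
N = 1/36138 (N = 1/(22427 + 13711) = 1/36138 ≈ 2.7672e-5)
A = 2*I*sqrt(4546) (A = sqrt(-18184) = 2*I*sqrt(4546) ≈ 134.85*I)
(41417 + (N - 4093)*(11890 - 16119))/(48661 + A) = (41417 + (1/36138 - 4093)*(11890 - 16119))/(48661 + 2*I*sqrt(4546)) = (41417 - 147912833/36138*(-4229))/(48661 + 2*I*sqrt(4546)) = (41417 + 625523370757/36138)/(48661 + 2*I*sqrt(4546)) = 627020098303/(36138*(48661 + 2*I*sqrt(4546)))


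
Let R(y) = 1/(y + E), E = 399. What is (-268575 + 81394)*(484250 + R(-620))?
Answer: -20031970047069/221 ≈ -9.0642e+10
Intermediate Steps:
R(y) = 1/(399 + y) (R(y) = 1/(y + 399) = 1/(399 + y))
(-268575 + 81394)*(484250 + R(-620)) = (-268575 + 81394)*(484250 + 1/(399 - 620)) = -187181*(484250 + 1/(-221)) = -187181*(484250 - 1/221) = -187181*107019249/221 = -20031970047069/221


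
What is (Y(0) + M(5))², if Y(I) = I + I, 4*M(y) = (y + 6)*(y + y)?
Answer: 3025/4 ≈ 756.25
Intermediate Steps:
M(y) = y*(6 + y)/2 (M(y) = ((y + 6)*(y + y))/4 = ((6 + y)*(2*y))/4 = (2*y*(6 + y))/4 = y*(6 + y)/2)
Y(I) = 2*I
(Y(0) + M(5))² = (2*0 + (½)*5*(6 + 5))² = (0 + (½)*5*11)² = (0 + 55/2)² = (55/2)² = 3025/4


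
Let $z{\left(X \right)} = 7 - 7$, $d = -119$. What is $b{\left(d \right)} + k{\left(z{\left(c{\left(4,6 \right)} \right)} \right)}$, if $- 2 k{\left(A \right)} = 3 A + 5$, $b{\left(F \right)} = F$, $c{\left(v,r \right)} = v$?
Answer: $- \frac{243}{2} \approx -121.5$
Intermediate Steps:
$z{\left(X \right)} = 0$ ($z{\left(X \right)} = 7 - 7 = 0$)
$k{\left(A \right)} = - \frac{5}{2} - \frac{3 A}{2}$ ($k{\left(A \right)} = - \frac{3 A + 5}{2} = - \frac{5 + 3 A}{2} = - \frac{5}{2} - \frac{3 A}{2}$)
$b{\left(d \right)} + k{\left(z{\left(c{\left(4,6 \right)} \right)} \right)} = -119 - \frac{5}{2} = - \frac{243}{2}$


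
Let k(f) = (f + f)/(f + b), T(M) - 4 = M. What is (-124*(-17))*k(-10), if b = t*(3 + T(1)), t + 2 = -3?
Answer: 4216/5 ≈ 843.20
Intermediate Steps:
t = -5 (t = -2 - 3 = -5)
T(M) = 4 + M
b = -40 (b = -5*(3 + (4 + 1)) = -5*(3 + 5) = -5*8 = -40)
k(f) = 2*f/(-40 + f) (k(f) = (f + f)/(f - 40) = (2*f)/(-40 + f) = 2*f/(-40 + f))
(-124*(-17))*k(-10) = (-124*(-17))*(2*(-10)/(-40 - 10)) = 2108*(2*(-10)/(-50)) = 2108*(2*(-10)*(-1/50)) = 2108*(⅖) = 4216/5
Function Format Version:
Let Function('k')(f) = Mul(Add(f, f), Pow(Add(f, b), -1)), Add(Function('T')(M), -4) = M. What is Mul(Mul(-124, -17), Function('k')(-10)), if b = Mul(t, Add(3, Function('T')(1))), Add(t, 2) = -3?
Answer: Rational(4216, 5) ≈ 843.20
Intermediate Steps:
t = -5 (t = Add(-2, -3) = -5)
Function('T')(M) = Add(4, M)
b = -40 (b = Mul(-5, Add(3, Add(4, 1))) = Mul(-5, Add(3, 5)) = Mul(-5, 8) = -40)
Function('k')(f) = Mul(2, f, Pow(Add(-40, f), -1)) (Function('k')(f) = Mul(Add(f, f), Pow(Add(f, -40), -1)) = Mul(Mul(2, f), Pow(Add(-40, f), -1)) = Mul(2, f, Pow(Add(-40, f), -1)))
Mul(Mul(-124, -17), Function('k')(-10)) = Mul(Mul(-124, -17), Mul(2, -10, Pow(Add(-40, -10), -1))) = Mul(2108, Mul(2, -10, Pow(-50, -1))) = Mul(2108, Mul(2, -10, Rational(-1, 50))) = Mul(2108, Rational(2, 5)) = Rational(4216, 5)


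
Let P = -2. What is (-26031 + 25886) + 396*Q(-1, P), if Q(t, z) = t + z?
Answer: -1333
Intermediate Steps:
(-26031 + 25886) + 396*Q(-1, P) = (-26031 + 25886) + 396*(-1 - 2) = -145 + 396*(-3) = -145 - 1188 = -1333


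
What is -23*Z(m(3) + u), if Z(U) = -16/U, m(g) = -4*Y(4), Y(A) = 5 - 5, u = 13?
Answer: 368/13 ≈ 28.308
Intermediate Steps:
Y(A) = 0
m(g) = 0 (m(g) = -4*0 = 0)
-23*Z(m(3) + u) = -(-368)/(0 + 13) = -(-368)/13 = -23*(-16/13) = 368/13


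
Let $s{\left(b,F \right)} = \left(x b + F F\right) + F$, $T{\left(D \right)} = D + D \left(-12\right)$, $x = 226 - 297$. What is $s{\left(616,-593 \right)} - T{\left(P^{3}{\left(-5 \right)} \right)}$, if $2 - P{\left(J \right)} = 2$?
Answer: $307320$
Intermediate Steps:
$P{\left(J \right)} = 0$ ($P{\left(J \right)} = 2 - 2 = 0$)
$x = -71$
$T{\left(D \right)} = - 11 D$ ($T{\left(D \right)} = D - 12 D = - 11 D$)
$s{\left(b,F \right)} = F + F^{2} - 71 b$ ($s{\left(b,F \right)} = \left(- 71 b + F F\right) + F = \left(- 71 b + F^{2}\right) + F = \left(F^{2} - 71 b\right) + F = F + F^{2} - 71 b$)
$s{\left(616,-593 \right)} - T{\left(P^{3}{\left(-5 \right)} \right)} = \left(-593 + \left(-593\right)^{2} - 43736\right) - - 11 \cdot 0^{3} = \left(-593 + 351649 - 43736\right) - \left(-11\right) 0 = 307320 - 0 = 307320 + 0 = 307320$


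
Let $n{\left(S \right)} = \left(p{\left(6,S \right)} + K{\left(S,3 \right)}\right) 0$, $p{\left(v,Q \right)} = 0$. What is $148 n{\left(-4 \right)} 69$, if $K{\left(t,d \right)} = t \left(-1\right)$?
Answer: $0$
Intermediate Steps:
$K{\left(t,d \right)} = - t$
$n{\left(S \right)} = 0$ ($n{\left(S \right)} = \left(0 - S\right) 0 = - S 0 = 0$)
$148 n{\left(-4 \right)} 69 = 148 \cdot 0 \cdot 69 = 0 \cdot 69 = 0$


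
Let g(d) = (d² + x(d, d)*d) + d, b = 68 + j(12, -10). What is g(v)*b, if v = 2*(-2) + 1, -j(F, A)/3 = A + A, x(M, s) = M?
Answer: 1920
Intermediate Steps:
j(F, A) = -6*A (j(F, A) = -3*(A + A) = -6*A)
v = -3 (v = -4 + 1 = -3)
b = 128 (b = 68 - 6*(-10) = 68 + 60 = 128)
g(d) = d + 2*d² (g(d) = (d² + d*d) + d = (d² + d²) + d = 2*d² + d = d + 2*d²)
g(v)*b = -3*(1 + 2*(-3))*128 = -3*(1 - 6)*128 = -3*(-5)*128 = 15*128 = 1920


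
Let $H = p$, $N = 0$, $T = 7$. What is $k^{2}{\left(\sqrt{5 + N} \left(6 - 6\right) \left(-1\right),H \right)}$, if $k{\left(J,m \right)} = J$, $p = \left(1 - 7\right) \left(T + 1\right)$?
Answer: $0$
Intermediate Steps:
$p = -48$ ($p = \left(1 - 7\right) \left(7 + 1\right) = \left(-6\right) 8 = -48$)
$H = -48$
$k^{2}{\left(\sqrt{5 + N} \left(6 - 6\right) \left(-1\right),H \right)} = \left(\sqrt{5 + 0} \left(6 - 6\right) \left(-1\right)\right)^{2} = \left(\sqrt{5} \left(6 - 6\right) \left(-1\right)\right)^{2} = \left(\sqrt{5} \cdot 0 \left(-1\right)\right)^{2} = \left(0 \left(-1\right)\right)^{2} = 0^{2} = 0$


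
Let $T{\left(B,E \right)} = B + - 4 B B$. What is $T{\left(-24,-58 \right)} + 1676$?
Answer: $-652$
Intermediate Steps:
$T{\left(B,E \right)} = B - 4 B^{2}$
$T{\left(-24,-58 \right)} + 1676 = - 24 \left(1 - -96\right) + 1676 = - 24 \left(1 + 96\right) + 1676 = \left(-24\right) 97 + 1676 = -2328 + 1676 = -652$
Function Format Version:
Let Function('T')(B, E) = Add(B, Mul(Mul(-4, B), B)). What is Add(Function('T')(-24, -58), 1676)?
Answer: -652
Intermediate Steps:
Function('T')(B, E) = Add(B, Mul(-4, Pow(B, 2)))
Add(Function('T')(-24, -58), 1676) = Add(Mul(-24, Add(1, Mul(-4, -24))), 1676) = Add(Mul(-24, Add(1, 96)), 1676) = Add(Mul(-24, 97), 1676) = Add(-2328, 1676) = -652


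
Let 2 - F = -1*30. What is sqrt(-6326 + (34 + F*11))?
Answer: 6*I*sqrt(165) ≈ 77.071*I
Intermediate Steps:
F = 32 (F = 2 - (-1)*30 = 2 - 1*(-30) = 2 + 30 = 32)
sqrt(-6326 + (34 + F*11)) = sqrt(-6326 + (34 + 32*11)) = sqrt(-6326 + (34 + 352)) = sqrt(-6326 + 386) = sqrt(-5940) = 6*I*sqrt(165)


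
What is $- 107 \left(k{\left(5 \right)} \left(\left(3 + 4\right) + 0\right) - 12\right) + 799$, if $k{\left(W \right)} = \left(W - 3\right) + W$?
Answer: $-3160$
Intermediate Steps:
$k{\left(W \right)} = -3 + 2 W$ ($k{\left(W \right)} = \left(-3 + W\right) + W = -3 + 2 W$)
$- 107 \left(k{\left(5 \right)} \left(\left(3 + 4\right) + 0\right) - 12\right) + 799 = - 107 \left(\left(-3 + 2 \cdot 5\right) \left(\left(3 + 4\right) + 0\right) - 12\right) + 799 = - 107 \left(\left(-3 + 10\right) \left(7 + 0\right) - 12\right) + 799 = - 107 \left(7 \cdot 7 - 12\right) + 799 = - 107 \left(49 - 12\right) + 799 = \left(-107\right) 37 + 799 = -3959 + 799 = -3160$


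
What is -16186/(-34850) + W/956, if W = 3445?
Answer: 67766033/16658300 ≈ 4.0680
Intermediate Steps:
-16186/(-34850) + W/956 = -16186/(-34850) + 3445/956 = -16186*(-1/34850) + 3445*(1/956) = 8093/17425 + 3445/956 = 67766033/16658300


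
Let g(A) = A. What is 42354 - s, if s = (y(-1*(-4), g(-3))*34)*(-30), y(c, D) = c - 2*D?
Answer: 52554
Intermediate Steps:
s = -10200 (s = ((-1*(-4) - 2*(-3))*34)*(-30) = ((4 + 6)*34)*(-30) = (10*34)*(-30) = 340*(-30) = -10200)
42354 - s = 42354 - 1*(-10200) = 42354 + 10200 = 52554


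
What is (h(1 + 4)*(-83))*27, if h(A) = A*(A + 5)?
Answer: -112050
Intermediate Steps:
h(A) = A*(5 + A)
(h(1 + 4)*(-83))*27 = (((1 + 4)*(5 + (1 + 4)))*(-83))*27 = ((5*(5 + 5))*(-83))*27 = ((5*10)*(-83))*27 = (50*(-83))*27 = -4150*27 = -112050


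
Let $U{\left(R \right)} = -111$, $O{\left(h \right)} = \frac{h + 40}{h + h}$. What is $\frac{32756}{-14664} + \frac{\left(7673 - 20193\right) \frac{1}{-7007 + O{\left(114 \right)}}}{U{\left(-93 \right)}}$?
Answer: $- \frac{243751008113}{108340113882} \approx -2.2499$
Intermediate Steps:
$O{\left(h \right)} = \frac{40 + h}{2 h}$
$\frac{32756}{-14664} + \frac{\left(7673 - 20193\right) \frac{1}{-7007 + O{\left(114 \right)}}}{U{\left(-93 \right)}} = \frac{32756}{-14664} + \frac{\left(7673 - 20193\right) \frac{1}{-7007 + \frac{40 + 114}{2 \cdot 114}}}{-111} = 32756 \left(- \frac{1}{14664}\right) + - \frac{12520}{-7007 + \frac{1}{2} \cdot \frac{1}{114} \cdot 154} \left(- \frac{1}{111}\right) = - \frac{8189}{3666} + - \frac{12520}{-7007 + \frac{77}{114}} \left(- \frac{1}{111}\right) = - \frac{8189}{3666} + - \frac{12520}{- \frac{798721}{114}} \left(- \frac{1}{111}\right) = - \frac{8189}{3666} + \left(-12520\right) \left(- \frac{114}{798721}\right) \left(- \frac{1}{111}\right) = - \frac{8189}{3666} + \frac{1427280}{798721} \left(- \frac{1}{111}\right) = - \frac{8189}{3666} - \frac{475760}{29552677} = - \frac{243751008113}{108340113882}$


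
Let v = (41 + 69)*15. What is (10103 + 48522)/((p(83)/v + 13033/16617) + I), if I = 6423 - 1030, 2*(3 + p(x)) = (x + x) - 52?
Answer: 267897196875/24647990903 ≈ 10.869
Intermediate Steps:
v = 1650 (v = 110*15 = 1650)
p(x) = -29 + x (p(x) = -3 + ((x + x) - 52)/2 = -3 + (2*x - 52)/2 = -3 + (-52 + 2*x)/2 = -3 + (-26 + x) = -29 + x)
I = 5393
(10103 + 48522)/((p(83)/v + 13033/16617) + I) = (10103 + 48522)/(((-29 + 83)/1650 + 13033/16617) + 5393) = 58625/((54*(1/1650) + 13033*(1/16617)) + 5393) = 58625/((9/275 + 13033/16617) + 5393) = 58625/(3733628/4569675 + 5393) = 58625/(24647990903/4569675) = 58625*(4569675/24647990903) = 267897196875/24647990903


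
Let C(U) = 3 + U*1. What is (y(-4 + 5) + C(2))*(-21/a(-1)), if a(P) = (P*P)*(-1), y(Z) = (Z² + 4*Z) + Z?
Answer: 231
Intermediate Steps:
y(Z) = Z² + 5*Z
a(P) = -P² (a(P) = P²*(-1) = -P²)
C(U) = 3 + U
(y(-4 + 5) + C(2))*(-21/a(-1)) = ((-4 + 5)*(5 + (-4 + 5)) + (3 + 2))*(-21/((-1*(-1)²))) = (1*(5 + 1) + 5)*(-21/((-1*1))) = (1*6 + 5)*(-21/(-1)) = (6 + 5)*(-21*(-1)) = 11*21 = 231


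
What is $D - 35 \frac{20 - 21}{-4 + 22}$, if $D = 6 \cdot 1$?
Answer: $\frac{143}{18} \approx 7.9444$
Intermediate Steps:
$D = 6$
$D - 35 \frac{20 - 21}{-4 + 22} = 6 - 35 \frac{20 - 21}{-4 + 22} = 6 - 35 \left(- \frac{1}{18}\right) = 6 - 35 \left(\left(-1\right) \frac{1}{18}\right) = 6 - - \frac{35}{18} = 6 + \frac{35}{18} = \frac{143}{18}$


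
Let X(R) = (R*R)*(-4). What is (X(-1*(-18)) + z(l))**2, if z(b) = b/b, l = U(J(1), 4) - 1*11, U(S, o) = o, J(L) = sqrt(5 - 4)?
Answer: 1677025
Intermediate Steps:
J(L) = 1 (J(L) = sqrt(1) = 1)
X(R) = -4*R**2 (X(R) = R**2*(-4) = -4*R**2)
l = -7 (l = 4 - 1*11 = 4 - 11 = -7)
z(b) = 1
(X(-1*(-18)) + z(l))**2 = (-4*(-1*(-18))**2 + 1)**2 = (-4*18**2 + 1)**2 = (-4*324 + 1)**2 = (-1296 + 1)**2 = (-1295)**2 = 1677025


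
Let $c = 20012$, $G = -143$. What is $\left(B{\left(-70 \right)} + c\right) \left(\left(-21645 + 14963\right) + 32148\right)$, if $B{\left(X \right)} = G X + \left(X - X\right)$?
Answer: $764540252$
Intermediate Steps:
$B{\left(X \right)} = - 143 X$ ($B{\left(X \right)} = - 143 X + \left(X - X\right) = - 143 X + 0 = - 143 X$)
$\left(B{\left(-70 \right)} + c\right) \left(\left(-21645 + 14963\right) + 32148\right) = \left(\left(-143\right) \left(-70\right) + 20012\right) \left(\left(-21645 + 14963\right) + 32148\right) = \left(10010 + 20012\right) \left(-6682 + 32148\right) = 30022 \cdot 25466 = 764540252$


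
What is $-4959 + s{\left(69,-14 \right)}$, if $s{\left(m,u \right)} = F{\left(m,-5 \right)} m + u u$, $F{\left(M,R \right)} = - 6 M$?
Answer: $-33329$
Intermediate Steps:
$s{\left(m,u \right)} = u^{2} - 6 m^{2}$ ($s{\left(m,u \right)} = - 6 m m + u u = - 6 m^{2} + u^{2} = u^{2} - 6 m^{2}$)
$-4959 + s{\left(69,-14 \right)} = -4959 + \left(\left(-14\right)^{2} - 6 \cdot 69^{2}\right) = -4959 + \left(196 - 28566\right) = -4959 - 28370 = -33329$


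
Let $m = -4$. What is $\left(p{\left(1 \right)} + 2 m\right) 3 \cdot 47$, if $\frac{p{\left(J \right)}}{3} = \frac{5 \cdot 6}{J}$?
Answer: $11562$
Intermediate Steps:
$p{\left(J \right)} = \frac{90}{J}$ ($p{\left(J \right)} = 3 \frac{5 \cdot 6}{J} = 3 \frac{30}{J} = \frac{90}{J}$)
$\left(p{\left(1 \right)} + 2 m\right) 3 \cdot 47 = \left(\frac{90}{1} + 2 \left(-4\right)\right) 3 \cdot 47 = \left(90 \cdot 1 - 8\right) 3 \cdot 47 = \left(90 - 8\right) 3 \cdot 47 = 82 \cdot 3 \cdot 47 = 246 \cdot 47 = 11562$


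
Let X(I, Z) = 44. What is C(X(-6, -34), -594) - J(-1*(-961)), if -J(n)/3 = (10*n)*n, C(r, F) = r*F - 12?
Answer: 27679482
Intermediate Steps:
C(r, F) = -12 + F*r (C(r, F) = F*r - 12 = -12 + F*r)
J(n) = -30*n² (J(n) = -3*10*n*n = -30*n²)
C(X(-6, -34), -594) - J(-1*(-961)) = (-12 - 594*44) - (-30)*(-1*(-961))² = (-12 - 26136) - (-30)*961² = -26148 - (-30)*923521 = -26148 - 1*(-27705630) = -26148 + 27705630 = 27679482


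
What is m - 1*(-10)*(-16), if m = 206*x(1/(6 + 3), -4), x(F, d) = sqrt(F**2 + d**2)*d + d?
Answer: -984 - 824*sqrt(1297)/9 ≈ -4281.3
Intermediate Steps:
x(F, d) = d + d*sqrt(F**2 + d**2) (x(F, d) = d*sqrt(F**2 + d**2) + d = d + d*sqrt(F**2 + d**2))
m = -824 - 824*sqrt(1297)/9 (m = 206*(-4*(1 + sqrt((1/(6 + 3))**2 + (-4)**2))) = 206*(-4*(1 + sqrt((1/9)**2 + 16))) = 206*(-4*(1 + sqrt(1/81 + 16))) = 206*(-4*(1 + sqrt(1297/81))) = 206*(-4*(1 + sqrt(1297)/9)) = 206*(-4 - 4*sqrt(1297)/9) = -824 - 824*sqrt(1297)/9 ≈ -4121.3)
m - 1*(-10)*(-16) = (-824 - 824*sqrt(1297)/9) - 1*(-10)*(-16) = (-824 - 824*sqrt(1297)/9) + 10*(-16) = (-824 - 824*sqrt(1297)/9) - 160 = -984 - 824*sqrt(1297)/9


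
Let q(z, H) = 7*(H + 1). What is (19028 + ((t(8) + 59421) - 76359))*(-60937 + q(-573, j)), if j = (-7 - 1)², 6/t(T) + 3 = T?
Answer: -632399792/5 ≈ -1.2648e+8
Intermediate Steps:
t(T) = 6/(-3 + T)
j = 64 (j = (-8)² = 64)
q(z, H) = 7 + 7*H (q(z, H) = 7*(1 + H) = 7 + 7*H)
(19028 + ((t(8) + 59421) - 76359))*(-60937 + q(-573, j)) = (19028 + ((6/(-3 + 8) + 59421) - 76359))*(-60937 + (7 + 7*64)) = (19028 + ((6/5 + 59421) - 76359))*(-60937 + (7 + 448)) = (19028 + ((6*(⅕) + 59421) - 76359))*(-60937 + 455) = (19028 + ((6/5 + 59421) - 76359))*(-60482) = (19028 + (297111/5 - 76359))*(-60482) = (19028 - 84684/5)*(-60482) = (10456/5)*(-60482) = -632399792/5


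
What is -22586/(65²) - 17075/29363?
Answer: -735334593/124058675 ≈ -5.9273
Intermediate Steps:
-22586/(65²) - 17075/29363 = -22586/4225 - 17075*1/29363 = -22586*1/4225 - 17075/29363 = -22586/4225 - 17075/29363 = -735334593/124058675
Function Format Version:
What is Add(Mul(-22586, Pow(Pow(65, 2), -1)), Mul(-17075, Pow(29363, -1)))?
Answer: Rational(-735334593, 124058675) ≈ -5.9273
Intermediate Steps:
Add(Mul(-22586, Pow(Pow(65, 2), -1)), Mul(-17075, Pow(29363, -1))) = Add(Mul(-22586, Pow(4225, -1)), Mul(-17075, Rational(1, 29363))) = Add(Mul(-22586, Rational(1, 4225)), Rational(-17075, 29363)) = Add(Rational(-22586, 4225), Rational(-17075, 29363)) = Rational(-735334593, 124058675)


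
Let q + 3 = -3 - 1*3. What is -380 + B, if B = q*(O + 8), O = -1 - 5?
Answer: -398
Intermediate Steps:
q = -9 (q = -3 + (-3 - 1*3) = -3 + (-3 - 3) = -3 - 6 = -9)
O = -6
B = -18 (B = -9*(-6 + 8) = -9*2 = -18)
-380 + B = -380 - 18 = -398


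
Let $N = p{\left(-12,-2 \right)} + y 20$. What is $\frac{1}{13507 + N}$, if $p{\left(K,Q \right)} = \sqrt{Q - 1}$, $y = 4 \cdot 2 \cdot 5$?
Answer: $\frac{4769}{68230084} - \frac{i \sqrt{3}}{204690252} \approx 6.9896 \cdot 10^{-5} - 8.4618 \cdot 10^{-9} i$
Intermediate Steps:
$y = 40$ ($y = 8 \cdot 5 = 40$)
$p{\left(K,Q \right)} = \sqrt{-1 + Q}$
$N = 800 + i \sqrt{3}$ ($N = \sqrt{-1 - 2} + 40 \cdot 20 = \sqrt{-3} + 800 = i \sqrt{3} + 800 = 800 + i \sqrt{3} \approx 800.0 + 1.732 i$)
$\frac{1}{13507 + N} = \frac{1}{13507 + \left(800 + i \sqrt{3}\right)} = \frac{1}{14307 + i \sqrt{3}}$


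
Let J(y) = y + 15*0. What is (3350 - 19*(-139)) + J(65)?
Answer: 6056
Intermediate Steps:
J(y) = y (J(y) = y + 0 = y)
(3350 - 19*(-139)) + J(65) = (3350 - 19*(-139)) + 65 = (3350 + 2641) + 65 = 5991 + 65 = 6056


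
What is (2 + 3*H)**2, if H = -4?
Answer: 100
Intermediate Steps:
(2 + 3*H)**2 = (2 + 3*(-4))**2 = (2 - 12)**2 = (-10)**2 = 100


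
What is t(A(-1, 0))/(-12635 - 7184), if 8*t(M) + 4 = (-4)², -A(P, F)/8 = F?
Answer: -3/39638 ≈ -7.5685e-5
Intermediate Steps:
A(P, F) = -8*F
t(M) = 3/2 (t(M) = -½ + (⅛)*(-4)² = -½ + (⅛)*16 = -½ + 2 = 3/2)
t(A(-1, 0))/(-12635 - 7184) = (3/2)/(-12635 - 7184) = (3/2)/(-19819) = -1/19819*3/2 = -3/39638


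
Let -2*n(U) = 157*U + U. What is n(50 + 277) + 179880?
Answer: 154047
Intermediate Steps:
n(U) = -79*U (n(U) = -(157*U + U)/2 = -79*U)
n(50 + 277) + 179880 = -79*(50 + 277) + 179880 = -79*327 + 179880 = -25833 + 179880 = 154047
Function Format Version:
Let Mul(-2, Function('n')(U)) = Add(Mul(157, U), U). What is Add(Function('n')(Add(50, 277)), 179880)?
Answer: 154047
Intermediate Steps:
Function('n')(U) = Mul(-79, U) (Function('n')(U) = Mul(Rational(-1, 2), Add(Mul(157, U), U)) = Mul(Rational(-1, 2), Mul(158, U)) = Mul(-79, U))
Add(Function('n')(Add(50, 277)), 179880) = Add(Mul(-79, Add(50, 277)), 179880) = Add(Mul(-79, 327), 179880) = Add(-25833, 179880) = 154047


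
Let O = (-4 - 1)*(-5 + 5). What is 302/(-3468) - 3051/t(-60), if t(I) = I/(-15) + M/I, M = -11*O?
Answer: -2645519/3468 ≈ -762.84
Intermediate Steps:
O = 0 (O = -5*0 = 0)
M = 0 (M = -11*0 = 0)
t(I) = -I/15 (t(I) = I/(-15) + 0/I = I*(-1/15) + 0 = -I/15 + 0 = -I/15)
302/(-3468) - 3051/t(-60) = 302/(-3468) - 3051/((-1/15*(-60))) = 302*(-1/3468) - 3051/4 = -151/1734 - 3051*¼ = -151/1734 - 3051/4 = -2645519/3468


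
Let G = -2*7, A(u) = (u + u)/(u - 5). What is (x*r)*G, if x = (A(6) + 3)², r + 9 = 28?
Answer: -59850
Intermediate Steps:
r = 19 (r = -9 + 28 = 19)
A(u) = 2*u/(-5 + u) (A(u) = (2*u)/(-5 + u) = 2*u/(-5 + u))
G = -14
x = 225 (x = (2*6/(-5 + 6) + 3)² = (2*6/1 + 3)² = (2*6*1 + 3)² = (12 + 3)² = 15² = 225)
(x*r)*G = (225*19)*(-14) = 4275*(-14) = -59850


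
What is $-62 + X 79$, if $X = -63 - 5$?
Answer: $-5434$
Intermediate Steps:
$X = -68$
$-62 + X 79 = -62 - 5372 = -5434$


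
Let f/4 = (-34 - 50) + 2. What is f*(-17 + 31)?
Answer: -4592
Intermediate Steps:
f = -328 (f = 4*((-34 - 50) + 2) = 4*(-84 + 2) = 4*(-82) = -328)
f*(-17 + 31) = -328*(-17 + 31) = -328*14 = -4592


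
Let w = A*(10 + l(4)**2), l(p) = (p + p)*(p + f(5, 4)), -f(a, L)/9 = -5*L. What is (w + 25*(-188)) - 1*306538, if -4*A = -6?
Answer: 2938953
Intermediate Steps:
f(a, L) = 45*L (f(a, L) = -(-45)*L = 45*L)
A = 3/2 (A = -1/4*(-6) = 3/2 ≈ 1.5000)
l(p) = 2*p*(180 + p) (l(p) = (p + p)*(p + 45*4) = (2*p)*(p + 180) = (2*p)*(180 + p) = 2*p*(180 + p))
w = 3250191 (w = 3*(10 + (2*4*(180 + 4))**2)/2 = 3*(10 + (2*4*184)**2)/2 = 3*(10 + 1472**2)/2 = 3*(10 + 2166784)/2 = (3/2)*2166794 = 3250191)
(w + 25*(-188)) - 1*306538 = (3250191 + 25*(-188)) - 1*306538 = (3250191 - 4700) - 306538 = 3245491 - 306538 = 2938953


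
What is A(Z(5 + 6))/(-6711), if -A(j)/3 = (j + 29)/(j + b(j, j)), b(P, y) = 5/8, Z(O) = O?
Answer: 320/208041 ≈ 0.0015382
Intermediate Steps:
b(P, y) = 5/8 (b(P, y) = 5*(⅛) = 5/8)
A(j) = -3*(29 + j)/(5/8 + j) (A(j) = -3*(j + 29)/(j + 5/8) = -3*(29 + j)/(5/8 + j))
A(Z(5 + 6))/(-6711) = (24*(-29 - (5 + 6))/(5 + 8*(5 + 6)))/(-6711) = (24*(-29 - 1*11)/(5 + 8*11))*(-1/6711) = (24*(-29 - 11)/(5 + 88))*(-1/6711) = (24*(-40)/93)*(-1/6711) = (24*(1/93)*(-40))*(-1/6711) = -320/31*(-1/6711) = 320/208041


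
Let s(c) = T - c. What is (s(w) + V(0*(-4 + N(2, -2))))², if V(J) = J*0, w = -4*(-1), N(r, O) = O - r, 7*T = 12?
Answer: 256/49 ≈ 5.2245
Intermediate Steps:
T = 12/7 (T = (⅐)*12 = 12/7 ≈ 1.7143)
w = 4
s(c) = 12/7 - c
V(J) = 0
(s(w) + V(0*(-4 + N(2, -2))))² = ((12/7 - 1*4) + 0)² = ((12/7 - 4) + 0)² = (-16/7 + 0)² = (-16/7)² = 256/49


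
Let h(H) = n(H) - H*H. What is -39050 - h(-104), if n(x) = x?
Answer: -28130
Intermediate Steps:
h(H) = H - H**2 (h(H) = H - H*H = H - H**2)
-39050 - h(-104) = -39050 - (-104)*(1 - 1*(-104)) = -39050 - (-104)*(1 + 104) = -39050 - (-104)*105 = -39050 - 1*(-10920) = -39050 + 10920 = -28130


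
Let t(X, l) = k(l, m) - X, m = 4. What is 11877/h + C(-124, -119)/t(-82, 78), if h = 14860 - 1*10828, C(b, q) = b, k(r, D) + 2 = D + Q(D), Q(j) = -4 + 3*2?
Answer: 86909/57792 ≈ 1.5038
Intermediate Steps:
Q(j) = 2 (Q(j) = -4 + 6 = 2)
k(r, D) = D (k(r, D) = -2 + (D + 2) = -2 + (2 + D) = D)
h = 4032 (h = 14860 - 10828 = 4032)
t(X, l) = 4 - X
11877/h + C(-124, -119)/t(-82, 78) = 11877/4032 - 124/(4 - 1*(-82)) = 11877*(1/4032) - 124/(4 + 82) = 3959/1344 - 124/86 = 3959/1344 - 124*1/86 = 3959/1344 - 62/43 = 86909/57792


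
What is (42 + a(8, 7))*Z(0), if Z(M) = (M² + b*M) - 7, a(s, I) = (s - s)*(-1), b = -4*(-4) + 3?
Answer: -294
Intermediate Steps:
b = 19 (b = 16 + 3 = 19)
a(s, I) = 0 (a(s, I) = 0*(-1) = 0)
Z(M) = -7 + M² + 19*M (Z(M) = (M² + 19*M) - 7 = -7 + M² + 19*M)
(42 + a(8, 7))*Z(0) = (42 + 0)*(-7 + 0² + 19*0) = 42*(-7 + 0 + 0) = 42*(-7) = -294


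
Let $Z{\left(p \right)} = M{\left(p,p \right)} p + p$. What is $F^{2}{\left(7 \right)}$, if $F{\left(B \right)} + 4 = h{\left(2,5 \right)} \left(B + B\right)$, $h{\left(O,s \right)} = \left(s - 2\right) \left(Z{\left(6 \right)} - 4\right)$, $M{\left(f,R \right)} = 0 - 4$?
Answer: $861184$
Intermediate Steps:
$M{\left(f,R \right)} = -4$ ($M{\left(f,R \right)} = 0 - 4 = -4$)
$Z{\left(p \right)} = - 3 p$ ($Z{\left(p \right)} = - 4 p + p = - 3 p$)
$h{\left(O,s \right)} = 44 - 22 s$ ($h{\left(O,s \right)} = \left(s - 2\right) \left(\left(-3\right) 6 - 4\right) = \left(-2 + s\right) \left(-18 - 4\right) = \left(-2 + s\right) \left(-22\right) = 44 - 22 s$)
$F{\left(B \right)} = -4 - 132 B$ ($F{\left(B \right)} = -4 + \left(44 - 110\right) \left(B + B\right) = -4 + \left(44 - 110\right) 2 B = -4 - 66 \cdot 2 B = -4 - 132 B$)
$F^{2}{\left(7 \right)} = \left(-4 - 924\right)^{2} = \left(-928\right)^{2} = 861184$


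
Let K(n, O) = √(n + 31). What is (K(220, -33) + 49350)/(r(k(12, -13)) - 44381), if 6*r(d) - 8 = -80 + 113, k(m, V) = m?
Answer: -8460/7607 - 6*√251/266245 ≈ -1.1125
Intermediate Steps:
r(d) = 41/6 (r(d) = 4/3 + (-80 + 113)/6 = 4/3 + (⅙)*33 = 4/3 + 11/2 = 41/6)
K(n, O) = √(31 + n)
(K(220, -33) + 49350)/(r(k(12, -13)) - 44381) = (√(31 + 220) + 49350)/(41/6 - 44381) = (√251 + 49350)/(-266245/6) = (49350 + √251)*(-6/266245) = -8460/7607 - 6*√251/266245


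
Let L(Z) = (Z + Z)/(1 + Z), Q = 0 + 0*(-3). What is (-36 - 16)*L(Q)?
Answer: 0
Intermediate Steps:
Q = 0 (Q = 0 + 0 = 0)
L(Z) = 2*Z/(1 + Z) (L(Z) = (2*Z)/(1 + Z) = 2*Z/(1 + Z))
(-36 - 16)*L(Q) = (-36 - 16)*(2*0/(1 + 0)) = -104*0/1 = -104*0 = -52*0 = 0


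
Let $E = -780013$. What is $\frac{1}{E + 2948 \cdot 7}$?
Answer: $- \frac{1}{759377} \approx -1.3169 \cdot 10^{-6}$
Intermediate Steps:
$\frac{1}{E + 2948 \cdot 7} = \frac{1}{-780013 + 2948 \cdot 7} = \frac{1}{-780013 + 20636} = \frac{1}{-759377} = - \frac{1}{759377}$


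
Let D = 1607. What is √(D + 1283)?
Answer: 17*√10 ≈ 53.759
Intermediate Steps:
√(D + 1283) = √(1607 + 1283) = √2890 = 17*√10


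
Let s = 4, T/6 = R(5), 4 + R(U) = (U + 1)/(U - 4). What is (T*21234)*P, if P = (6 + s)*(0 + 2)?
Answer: 5096160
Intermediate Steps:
R(U) = -4 + (1 + U)/(-4 + U) (R(U) = -4 + (U + 1)/(U - 4) = -4 + (1 + U)/(-4 + U))
T = 12 (T = 6*((17 - 3*5)/(-4 + 5)) = 6*((17 - 15)/1) = 6*(1*2) = 6*2 = 12)
P = 20 (P = (6 + 4)*(0 + 2) = 10*2 = 20)
(T*21234)*P = (12*21234)*20 = 254808*20 = 5096160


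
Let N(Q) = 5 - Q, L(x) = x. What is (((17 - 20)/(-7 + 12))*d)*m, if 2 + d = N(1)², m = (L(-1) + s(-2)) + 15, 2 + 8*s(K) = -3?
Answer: -2247/20 ≈ -112.35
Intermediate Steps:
s(K) = -5/8 (s(K) = -¼ + (⅛)*(-3) = -¼ - 3/8 = -5/8)
m = 107/8 (m = (-1 - 5/8) + 15 = -13/8 + 15 = 107/8 ≈ 13.375)
d = 14 (d = -2 + (5 - 1*1)² = -2 + (5 - 1)² = -2 + 4² = -2 + 16 = 14)
(((17 - 20)/(-7 + 12))*d)*m = (((17 - 20)/(-7 + 12))*14)*(107/8) = (-3/5*14)*(107/8) = (-3*⅕*14)*(107/8) = -⅗*14*(107/8) = -42/5*107/8 = -2247/20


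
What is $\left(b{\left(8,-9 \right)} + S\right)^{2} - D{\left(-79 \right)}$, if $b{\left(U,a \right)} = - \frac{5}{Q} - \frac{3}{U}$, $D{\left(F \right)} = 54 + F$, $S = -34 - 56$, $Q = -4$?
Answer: $\frac{509969}{64} \approx 7968.3$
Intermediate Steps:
$S = -90$ ($S = -34 - 56 = -90$)
$b{\left(U,a \right)} = \frac{5}{4} - \frac{3}{U}$ ($b{\left(U,a \right)} = - \frac{5}{-4} - \frac{3}{U} = \left(-5\right) \left(- \frac{1}{4}\right) - \frac{3}{U} = \frac{5}{4} - \frac{3}{U}$)
$\left(b{\left(8,-9 \right)} + S\right)^{2} - D{\left(-79 \right)} = \left(\left(\frac{5}{4} - \frac{3}{8}\right) - 90\right)^{2} - \left(54 - 79\right) = \left(\left(\frac{5}{4} - \frac{3}{8}\right) - 90\right)^{2} - -25 = \left(\left(\frac{5}{4} - \frac{3}{8}\right) - 90\right)^{2} + 25 = \left(\frac{7}{8} - 90\right)^{2} + 25 = \left(- \frac{713}{8}\right)^{2} + 25 = \frac{508369}{64} + 25 = \frac{509969}{64}$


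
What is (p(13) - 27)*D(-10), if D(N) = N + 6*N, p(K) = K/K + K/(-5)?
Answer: 2002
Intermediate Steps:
p(K) = 1 - K/5 (p(K) = 1 + K*(-⅕) = 1 - K/5)
D(N) = 7*N
(p(13) - 27)*D(-10) = ((1 - ⅕*13) - 27)*(7*(-10)) = ((1 - 13/5) - 27)*(-70) = (-8/5 - 27)*(-70) = -143/5*(-70) = 2002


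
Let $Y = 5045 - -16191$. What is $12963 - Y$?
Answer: $-8273$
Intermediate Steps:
$Y = 21236$ ($Y = 5045 + 16191 = 21236$)
$12963 - Y = 12963 - 21236 = -8273$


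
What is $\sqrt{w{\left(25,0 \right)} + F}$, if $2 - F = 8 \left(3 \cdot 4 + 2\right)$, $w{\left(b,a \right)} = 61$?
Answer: $7 i \approx 7.0 i$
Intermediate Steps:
$F = -110$ ($F = 2 - 8 \left(3 \cdot 4 + 2\right) = 2 - 8 \left(12 + 2\right) = 2 - 8 \cdot 14 = 2 - 112 = -110$)
$\sqrt{w{\left(25,0 \right)} + F} = \sqrt{61 - 110} = \sqrt{-49} = 7 i$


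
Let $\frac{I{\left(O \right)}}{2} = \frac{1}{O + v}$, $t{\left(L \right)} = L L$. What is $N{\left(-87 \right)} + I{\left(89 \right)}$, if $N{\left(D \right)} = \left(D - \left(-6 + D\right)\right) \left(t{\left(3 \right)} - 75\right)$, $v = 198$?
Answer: $- \frac{113650}{287} \approx -395.99$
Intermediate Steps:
$t{\left(L \right)} = L^{2}$
$I{\left(O \right)} = \frac{2}{198 + O}$ ($I{\left(O \right)} = \frac{2}{O + 198} = \frac{2}{198 + O}$)
$N{\left(D \right)} = -396$ ($N{\left(D \right)} = \left(D - \left(-6 + D\right)\right) \left(3^{2} - 75\right) = 6 \left(9 - 75\right) = 6 \left(-66\right) = -396$)
$N{\left(-87 \right)} + I{\left(89 \right)} = -396 + \frac{2}{198 + 89} = -396 + \frac{2}{287} = - \frac{113650}{287}$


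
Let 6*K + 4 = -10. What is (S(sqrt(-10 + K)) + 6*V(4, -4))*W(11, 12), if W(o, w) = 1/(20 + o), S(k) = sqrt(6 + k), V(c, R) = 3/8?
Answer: 9/124 + sqrt(54 + 3*I*sqrt(111))/93 ≈ 0.15467 + 0.022258*I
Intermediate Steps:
K = -7/3 (K = -2/3 + (1/6)*(-10) = -2/3 - 5/3 = -7/3 ≈ -2.3333)
V(c, R) = 3/8 (V(c, R) = 3*(1/8) = 3/8)
(S(sqrt(-10 + K)) + 6*V(4, -4))*W(11, 12) = (sqrt(6 + sqrt(-10 - 7/3)) + 6*(3/8))/(20 + 11) = (sqrt(6 + sqrt(-37/3)) + 9/4)/31 = (sqrt(6 + I*sqrt(111)/3) + 9/4)*(1/31) = (9/4 + sqrt(6 + I*sqrt(111)/3))*(1/31) = 9/124 + sqrt(6 + I*sqrt(111)/3)/31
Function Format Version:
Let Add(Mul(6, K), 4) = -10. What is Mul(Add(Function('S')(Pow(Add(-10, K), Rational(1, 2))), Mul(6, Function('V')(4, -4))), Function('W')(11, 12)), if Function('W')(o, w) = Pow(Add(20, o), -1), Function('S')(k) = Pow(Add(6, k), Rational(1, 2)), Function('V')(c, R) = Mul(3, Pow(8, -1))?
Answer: Add(Rational(9, 124), Mul(Rational(1, 93), Pow(Add(54, Mul(3, I, Pow(111, Rational(1, 2)))), Rational(1, 2)))) ≈ Add(0.15467, Mul(0.022258, I))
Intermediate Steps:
K = Rational(-7, 3) (K = Add(Rational(-2, 3), Mul(Rational(1, 6), -10)) = Add(Rational(-2, 3), Rational(-5, 3)) = Rational(-7, 3) ≈ -2.3333)
Function('V')(c, R) = Rational(3, 8) (Function('V')(c, R) = Mul(3, Rational(1, 8)) = Rational(3, 8))
Mul(Add(Function('S')(Pow(Add(-10, K), Rational(1, 2))), Mul(6, Function('V')(4, -4))), Function('W')(11, 12)) = Mul(Add(Pow(Add(6, Pow(Add(-10, Rational(-7, 3)), Rational(1, 2))), Rational(1, 2)), Mul(6, Rational(3, 8))), Pow(Add(20, 11), -1)) = Mul(Add(Pow(Add(6, Pow(Rational(-37, 3), Rational(1, 2))), Rational(1, 2)), Rational(9, 4)), Pow(31, -1)) = Mul(Add(Pow(Add(6, Mul(Rational(1, 3), I, Pow(111, Rational(1, 2)))), Rational(1, 2)), Rational(9, 4)), Rational(1, 31)) = Mul(Add(Rational(9, 4), Pow(Add(6, Mul(Rational(1, 3), I, Pow(111, Rational(1, 2)))), Rational(1, 2))), Rational(1, 31)) = Add(Rational(9, 124), Mul(Rational(1, 31), Pow(Add(6, Mul(Rational(1, 3), I, Pow(111, Rational(1, 2)))), Rational(1, 2))))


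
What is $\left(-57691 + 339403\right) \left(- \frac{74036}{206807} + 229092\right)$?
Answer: $\frac{13346882175156096}{206807} \approx 6.4538 \cdot 10^{10}$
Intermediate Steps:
$\left(-57691 + 339403\right) \left(- \frac{74036}{206807} + 229092\right) = 281712 \left(\left(-74036\right) \frac{1}{206807} + 229092\right) = 281712 \left(- \frac{74036}{206807} + 229092\right) = 281712 \cdot \frac{47377755208}{206807} = \frac{13346882175156096}{206807}$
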